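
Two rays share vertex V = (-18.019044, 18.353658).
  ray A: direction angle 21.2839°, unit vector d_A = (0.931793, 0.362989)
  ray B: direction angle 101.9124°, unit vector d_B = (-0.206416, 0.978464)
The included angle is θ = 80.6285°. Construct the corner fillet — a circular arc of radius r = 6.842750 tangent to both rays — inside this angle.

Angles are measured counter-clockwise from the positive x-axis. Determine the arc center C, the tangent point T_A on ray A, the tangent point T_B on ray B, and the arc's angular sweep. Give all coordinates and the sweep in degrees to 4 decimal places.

bisector direction at 61.5981° = (0.475653,0.879633)
center distance |VC| = r/sin(θ/2) = 6.842750/sin(40.3143°) = 10.576457
C = V + |VC|·bis = (-12.9883,27.6571)
T_A = V + ((C−V)·d_A)·d_A = V + 8.0646·d_A = (-10.5045,21.2810)
T_B = V + ((C−V)·d_B)·d_B = V + 8.0646·d_B = (-19.6837,26.2446)
sweep = 180° − θ = 99.3715°

center=(-12.9883,27.6571) T_A=(-10.5045,21.2810) T_B=(-19.6837,26.2446) sweep=99.3715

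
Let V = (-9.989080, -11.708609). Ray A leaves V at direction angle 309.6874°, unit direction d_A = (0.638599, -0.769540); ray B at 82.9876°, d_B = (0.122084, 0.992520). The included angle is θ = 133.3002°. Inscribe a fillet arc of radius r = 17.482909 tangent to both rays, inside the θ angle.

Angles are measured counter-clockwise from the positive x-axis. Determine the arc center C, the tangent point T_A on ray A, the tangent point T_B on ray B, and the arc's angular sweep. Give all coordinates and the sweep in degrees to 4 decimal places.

center=(8.2845,-6.3521) T_A=(-5.1693,-17.5166) T_B=(-9.0677,-4.2177) sweep=46.6998

bisector direction at 16.3375° = (0.959621,0.281295)
center distance |VC| = r/sin(θ/2) = 17.482909/sin(66.6501°) = 19.042457
C = V + |VC|·bis = (8.2845,-6.3521)
T_A = V + ((C−V)·d_A)·d_A = V + 7.5474·d_A = (-5.1693,-17.5166)
T_B = V + ((C−V)·d_B)·d_B = V + 7.5474·d_B = (-9.0677,-4.2177)
sweep = 180° − θ = 46.6998°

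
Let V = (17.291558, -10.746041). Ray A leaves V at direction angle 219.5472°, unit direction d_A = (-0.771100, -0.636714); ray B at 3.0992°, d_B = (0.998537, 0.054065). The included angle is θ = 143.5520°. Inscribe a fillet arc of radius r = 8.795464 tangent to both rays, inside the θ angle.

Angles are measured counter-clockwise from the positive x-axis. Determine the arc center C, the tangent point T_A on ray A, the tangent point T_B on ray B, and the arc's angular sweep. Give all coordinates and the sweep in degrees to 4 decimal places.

bisector direction at 291.3232° = (0.363628,-0.931544)
center distance |VC| = r/sin(θ/2) = 8.795464/sin(71.7760°) = 9.259932
C = V + |VC|·bis = (20.6587,-19.3721)
T_A = V + ((C−V)·d_A)·d_A = V + 2.8959·d_A = (15.0585,-12.5899)
T_B = V + ((C−V)·d_B)·d_B = V + 2.8959·d_B = (20.1832,-10.5895)
sweep = 180° − θ = 36.4480°

center=(20.6587,-19.3721) T_A=(15.0585,-12.5899) T_B=(20.1832,-10.5895) sweep=36.4480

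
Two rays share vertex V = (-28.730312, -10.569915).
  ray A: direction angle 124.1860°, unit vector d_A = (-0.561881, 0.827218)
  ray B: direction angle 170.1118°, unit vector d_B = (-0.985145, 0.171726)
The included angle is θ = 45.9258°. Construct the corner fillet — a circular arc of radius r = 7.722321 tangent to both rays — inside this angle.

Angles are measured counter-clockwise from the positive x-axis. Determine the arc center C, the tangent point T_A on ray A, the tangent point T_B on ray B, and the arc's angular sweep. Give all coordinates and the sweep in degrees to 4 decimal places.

center=(-45.3589,0.1675) T_A=(-38.9709,4.5065) T_B=(-46.6850,-7.4401) sweep=134.0742

bisector direction at 147.1489° = (-0.840083,0.542458)
center distance |VC| = r/sin(θ/2) = 7.722321/sin(22.9629°) = 19.793971
C = V + |VC|·bis = (-45.3589,0.1675)
T_A = V + ((C−V)·d_A)·d_A = V + 18.2255·d_A = (-38.9709,4.5065)
T_B = V + ((C−V)·d_B)·d_B = V + 18.2255·d_B = (-46.6850,-7.4401)
sweep = 180° − θ = 134.0742°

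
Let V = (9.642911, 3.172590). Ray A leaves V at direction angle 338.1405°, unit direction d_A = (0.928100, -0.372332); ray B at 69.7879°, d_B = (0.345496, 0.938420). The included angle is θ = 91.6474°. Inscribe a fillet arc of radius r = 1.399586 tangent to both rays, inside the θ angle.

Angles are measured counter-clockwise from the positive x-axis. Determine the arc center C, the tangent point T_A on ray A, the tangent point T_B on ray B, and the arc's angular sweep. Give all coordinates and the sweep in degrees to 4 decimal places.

bisector direction at 23.9642° = (0.913799,0.406166)
center distance |VC| = r/sin(θ/2) = 1.399586/sin(45.8237°) = 1.951461
C = V + |VC|·bis = (11.4262,3.9652)
T_A = V + ((C−V)·d_A)·d_A = V + 1.3599·d_A = (10.9050,2.6663)
T_B = V + ((C−V)·d_B)·d_B = V + 1.3599·d_B = (10.1128,4.4488)
sweep = 180° − θ = 88.3526°

center=(11.4262,3.9652) T_A=(10.9050,2.6663) T_B=(10.1128,4.4488) sweep=88.3526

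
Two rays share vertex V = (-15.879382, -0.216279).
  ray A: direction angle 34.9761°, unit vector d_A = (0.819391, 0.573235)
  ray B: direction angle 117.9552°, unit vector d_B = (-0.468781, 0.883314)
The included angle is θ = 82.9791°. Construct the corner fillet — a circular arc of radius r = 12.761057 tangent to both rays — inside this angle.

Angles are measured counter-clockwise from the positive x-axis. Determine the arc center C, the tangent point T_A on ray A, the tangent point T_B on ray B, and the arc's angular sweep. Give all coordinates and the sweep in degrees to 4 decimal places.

bisector direction at 76.4656° = (0.234028,0.972230)
center distance |VC| = r/sin(θ/2) = 12.761057/sin(41.4896°) = 19.262454
C = V + |VC|·bis = (-11.3714,18.5113)
T_A = V + ((C−V)·d_A)·d_A = V + 14.4291·d_A = (-4.0563,8.0550)
T_B = V + ((C−V)·d_B)·d_B = V + 14.4291·d_B = (-22.6434,12.5291)
sweep = 180° − θ = 97.0209°

center=(-11.3714,18.5113) T_A=(-4.0563,8.0550) T_B=(-22.6434,12.5291) sweep=97.0209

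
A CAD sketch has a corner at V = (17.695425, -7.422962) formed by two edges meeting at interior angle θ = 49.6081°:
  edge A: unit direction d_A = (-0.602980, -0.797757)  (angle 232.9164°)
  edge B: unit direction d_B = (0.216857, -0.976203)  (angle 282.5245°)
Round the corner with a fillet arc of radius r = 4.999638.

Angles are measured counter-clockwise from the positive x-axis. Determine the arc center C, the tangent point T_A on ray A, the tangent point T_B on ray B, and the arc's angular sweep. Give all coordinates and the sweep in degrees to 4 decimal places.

center=(15.1608,-19.0679) T_A=(11.1723,-16.0533) T_B=(20.0414,-17.9837) sweep=130.3919

bisector direction at 257.7205° = (-0.212682,-0.977122)
center distance |VC| = r/sin(θ/2) = 4.999638/sin(24.8041°) = 11.917627
C = V + |VC|·bis = (15.1608,-19.0679)
T_A = V + ((C−V)·d_A)·d_A = V + 10.8182·d_A = (11.1723,-16.0533)
T_B = V + ((C−V)·d_B)·d_B = V + 10.8182·d_B = (20.0414,-17.9837)
sweep = 180° − θ = 130.3919°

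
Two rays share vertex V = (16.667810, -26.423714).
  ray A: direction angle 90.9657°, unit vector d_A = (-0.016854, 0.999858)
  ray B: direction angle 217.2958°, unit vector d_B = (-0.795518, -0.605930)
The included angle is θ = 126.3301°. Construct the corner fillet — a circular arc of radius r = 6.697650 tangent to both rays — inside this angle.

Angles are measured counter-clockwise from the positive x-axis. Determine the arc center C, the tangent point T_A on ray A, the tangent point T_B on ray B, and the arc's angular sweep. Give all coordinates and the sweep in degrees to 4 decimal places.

bisector direction at 154.1308° = (-0.899792,0.436319)
center distance |VC| = r/sin(θ/2) = 6.697650/sin(63.1651°) = 7.505962
C = V + |VC|·bis = (9.9140,-23.1487)
T_A = V + ((C−V)·d_A)·d_A = V + 3.3884·d_A = (16.6107,-23.0358)
T_B = V + ((C−V)·d_B)·d_B = V + 3.3884·d_B = (13.9723,-28.4768)
sweep = 180° − θ = 53.6699°

center=(9.9140,-23.1487) T_A=(16.6107,-23.0358) T_B=(13.9723,-28.4768) sweep=53.6699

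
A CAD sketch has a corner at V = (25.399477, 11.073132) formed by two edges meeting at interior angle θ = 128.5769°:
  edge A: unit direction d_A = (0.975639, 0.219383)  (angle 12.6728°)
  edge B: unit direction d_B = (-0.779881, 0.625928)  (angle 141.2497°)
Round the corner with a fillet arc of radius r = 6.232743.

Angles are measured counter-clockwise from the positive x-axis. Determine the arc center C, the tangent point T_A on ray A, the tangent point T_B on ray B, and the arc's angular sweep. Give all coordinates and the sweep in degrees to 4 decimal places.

center=(26.9602,17.8124) T_A=(28.3275,11.7315) T_B=(23.0589,12.9516) sweep=51.4231

bisector direction at 76.9613° = (0.225610,0.974218)
center distance |VC| = r/sin(θ/2) = 6.232743/sin(64.2884°) = 6.917664
C = V + |VC|·bis = (26.9602,17.8124)
T_A = V + ((C−V)·d_A)·d_A = V + 3.0012·d_A = (28.3275,11.7315)
T_B = V + ((C−V)·d_B)·d_B = V + 3.0012·d_B = (23.0589,12.9516)
sweep = 180° − θ = 51.4231°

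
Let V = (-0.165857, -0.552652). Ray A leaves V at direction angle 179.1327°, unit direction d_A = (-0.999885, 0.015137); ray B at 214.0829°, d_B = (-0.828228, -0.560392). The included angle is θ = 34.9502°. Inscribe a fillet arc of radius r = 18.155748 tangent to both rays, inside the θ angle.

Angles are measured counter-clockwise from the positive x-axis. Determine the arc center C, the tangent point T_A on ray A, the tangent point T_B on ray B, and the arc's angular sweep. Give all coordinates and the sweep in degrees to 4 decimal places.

bisector direction at 196.6078° = (-0.958284,-0.285819)
center distance |VC| = r/sin(θ/2) = 18.155748/sin(17.4751°) = 60.460453
C = V + |VC|·bis = (-58.1041,-17.8334)
T_A = V + ((C−V)·d_A)·d_A = V + 57.6701·d_A = (-57.8293,0.3203)
T_B = V + ((C−V)·d_B)·d_B = V + 57.6701·d_B = (-47.9298,-32.8705)
sweep = 180° − θ = 145.0498°

center=(-58.1041,-17.8334) T_A=(-57.8293,0.3203) T_B=(-47.9298,-32.8705) sweep=145.0498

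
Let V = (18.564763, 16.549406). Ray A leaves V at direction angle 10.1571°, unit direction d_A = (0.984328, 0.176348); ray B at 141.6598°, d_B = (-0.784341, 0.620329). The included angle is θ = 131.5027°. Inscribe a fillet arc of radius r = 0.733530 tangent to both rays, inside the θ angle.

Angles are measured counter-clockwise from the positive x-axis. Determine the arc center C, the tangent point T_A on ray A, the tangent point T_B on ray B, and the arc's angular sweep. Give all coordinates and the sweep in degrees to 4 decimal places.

center=(18.7606,17.3297) T_A=(18.8900,16.6077) T_B=(18.3056,16.7544) sweep=48.4973

bisector direction at 75.9085° = (0.243472,0.969908)
center distance |VC| = r/sin(θ/2) = 0.733530/sin(65.7514°) = 0.804511
C = V + |VC|·bis = (18.7606,17.3297)
T_A = V + ((C−V)·d_A)·d_A = V + 0.3304·d_A = (18.8900,16.6077)
T_B = V + ((C−V)·d_B)·d_B = V + 0.3304·d_B = (18.3056,16.7544)
sweep = 180° − θ = 48.4973°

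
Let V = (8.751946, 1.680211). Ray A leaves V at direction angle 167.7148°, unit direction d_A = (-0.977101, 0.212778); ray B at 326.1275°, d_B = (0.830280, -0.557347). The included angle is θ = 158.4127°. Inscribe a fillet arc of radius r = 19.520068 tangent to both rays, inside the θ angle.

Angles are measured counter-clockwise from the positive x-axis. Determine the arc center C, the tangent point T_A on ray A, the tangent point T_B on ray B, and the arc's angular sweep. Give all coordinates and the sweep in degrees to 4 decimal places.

center=(0.9623,-16.6010) T_A=(5.1158,2.4720) T_B=(11.8418,-0.3939) sweep=21.5873

bisector direction at 246.9212° = (-0.391998,-0.919966)
center distance |VC| = r/sin(θ/2) = 19.520068/sin(79.2064°) = 19.871637
C = V + |VC|·bis = (0.9623,-16.6010)
T_A = V + ((C−V)·d_A)·d_A = V + 3.7214·d_A = (5.1158,2.4720)
T_B = V + ((C−V)·d_B)·d_B = V + 3.7214·d_B = (11.8418,-0.3939)
sweep = 180° − θ = 21.5873°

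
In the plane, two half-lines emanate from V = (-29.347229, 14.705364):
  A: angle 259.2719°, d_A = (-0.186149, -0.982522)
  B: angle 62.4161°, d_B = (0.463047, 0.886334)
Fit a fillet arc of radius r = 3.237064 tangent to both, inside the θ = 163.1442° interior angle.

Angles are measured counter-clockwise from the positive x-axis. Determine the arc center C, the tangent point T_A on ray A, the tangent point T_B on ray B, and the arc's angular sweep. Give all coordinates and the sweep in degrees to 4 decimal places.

center=(-26.2560,13.6316) T_A=(-29.4365,14.2341) T_B=(-29.1251,15.1305) sweep=16.8558

bisector direction at 340.8440° = (0.944629,-0.328141)
center distance |VC| = r/sin(θ/2) = 3.237064/sin(81.5721°) = 3.272402
C = V + |VC|·bis = (-26.2560,13.6316)
T_A = V + ((C−V)·d_A)·d_A = V + 0.4796·d_A = (-29.4365,14.2341)
T_B = V + ((C−V)·d_B)·d_B = V + 0.4796·d_B = (-29.1251,15.1305)
sweep = 180° − θ = 16.8558°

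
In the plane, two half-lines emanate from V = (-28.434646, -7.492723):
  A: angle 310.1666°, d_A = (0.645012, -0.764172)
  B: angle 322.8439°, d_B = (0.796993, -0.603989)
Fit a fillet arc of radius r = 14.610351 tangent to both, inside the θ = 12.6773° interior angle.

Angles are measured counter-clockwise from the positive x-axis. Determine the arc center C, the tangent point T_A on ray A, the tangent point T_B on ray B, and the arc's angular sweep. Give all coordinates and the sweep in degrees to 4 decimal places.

bisector direction at 316.5053° = (0.725437,-0.688288)
center distance |VC| = r/sin(θ/2) = 14.610351/sin(6.3387°) = 132.334404
C = V + |VC|·bis = (67.5657,-98.5769)
T_A = V + ((C−V)·d_A)·d_A = V + 131.5254·d_A = (56.4009,-108.0008)
T_B = V + ((C−V)·d_B)·d_B = V + 131.5254·d_B = (76.3902,-86.9326)
sweep = 180° − θ = 167.3227°

center=(67.5657,-98.5769) T_A=(56.4009,-108.0008) T_B=(76.3902,-86.9326) sweep=167.3227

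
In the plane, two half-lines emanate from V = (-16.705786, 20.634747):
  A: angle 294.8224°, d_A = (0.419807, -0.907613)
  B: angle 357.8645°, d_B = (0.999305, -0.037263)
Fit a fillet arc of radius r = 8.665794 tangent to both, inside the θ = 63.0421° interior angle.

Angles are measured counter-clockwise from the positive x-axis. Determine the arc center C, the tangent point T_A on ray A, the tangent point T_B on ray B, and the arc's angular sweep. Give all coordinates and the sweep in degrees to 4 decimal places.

center=(-2.9089,11.4485) T_A=(-10.7741,7.8105) T_B=(-2.5860,20.1082) sweep=116.9579

bisector direction at 326.3435° = (0.832375,-0.554213)
center distance |VC| = r/sin(θ/2) = 8.665794/sin(31.5210°) = 16.575361
C = V + |VC|·bis = (-2.9089,11.4485)
T_A = V + ((C−V)·d_A)·d_A = V + 14.1296·d_A = (-10.7741,7.8105)
T_B = V + ((C−V)·d_B)·d_B = V + 14.1296·d_B = (-2.5860,20.1082)
sweep = 180° − θ = 116.9579°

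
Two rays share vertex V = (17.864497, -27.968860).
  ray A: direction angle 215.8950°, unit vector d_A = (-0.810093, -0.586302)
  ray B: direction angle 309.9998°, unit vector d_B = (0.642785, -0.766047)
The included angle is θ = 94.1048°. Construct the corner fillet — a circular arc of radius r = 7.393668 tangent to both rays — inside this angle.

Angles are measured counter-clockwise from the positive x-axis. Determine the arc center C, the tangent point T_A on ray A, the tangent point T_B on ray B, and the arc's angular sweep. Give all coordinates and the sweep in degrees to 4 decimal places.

center=(16.6243,-37.9934) T_A=(12.2894,-32.0038) T_B=(22.2882,-33.2409) sweep=85.8952

bisector direction at 262.9474° = (-0.122780,-0.992434)
center distance |VC| = r/sin(θ/2) = 7.393668/sin(47.0524°) = 10.100955
C = V + |VC|·bis = (16.6243,-37.9934)
T_A = V + ((C−V)·d_A)·d_A = V + 6.8821·d_A = (12.2894,-32.0038)
T_B = V + ((C−V)·d_B)·d_B = V + 6.8821·d_B = (22.2882,-33.2409)
sweep = 180° − θ = 85.8952°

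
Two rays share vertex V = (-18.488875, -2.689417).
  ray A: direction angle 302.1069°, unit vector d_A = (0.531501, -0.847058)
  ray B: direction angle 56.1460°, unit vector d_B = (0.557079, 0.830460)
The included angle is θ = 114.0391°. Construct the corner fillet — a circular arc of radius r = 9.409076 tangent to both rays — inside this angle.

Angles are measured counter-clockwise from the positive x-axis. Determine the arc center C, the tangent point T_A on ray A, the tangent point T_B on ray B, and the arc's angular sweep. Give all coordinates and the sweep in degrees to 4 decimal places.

center=(-7.2736,-2.8604) T_A=(-15.2437,-7.8614) T_B=(-15.0875,2.3812) sweep=65.9609

bisector direction at 359.1265° = (0.999884,-0.015246)
center distance |VC| = r/sin(θ/2) = 9.409076/sin(57.0196°) = 11.216552
C = V + |VC|·bis = (-7.2736,-2.8604)
T_A = V + ((C−V)·d_A)·d_A = V + 6.1058·d_A = (-15.2437,-7.8614)
T_B = V + ((C−V)·d_B)·d_B = V + 6.1058·d_B = (-15.0875,2.3812)
sweep = 180° − θ = 65.9609°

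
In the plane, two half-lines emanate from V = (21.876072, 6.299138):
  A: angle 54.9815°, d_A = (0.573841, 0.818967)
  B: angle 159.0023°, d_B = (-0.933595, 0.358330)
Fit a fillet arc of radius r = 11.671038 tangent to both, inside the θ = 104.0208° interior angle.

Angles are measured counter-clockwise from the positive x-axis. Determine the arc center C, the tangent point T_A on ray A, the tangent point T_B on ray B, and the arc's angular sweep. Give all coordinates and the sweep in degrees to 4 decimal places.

center=(17.5484,20.4613) T_A=(27.1066,13.7640) T_B=(13.3664,9.5653) sweep=75.9792

bisector direction at 106.9919° = (-0.292237,0.956346)
center distance |VC| = r/sin(θ/2) = 11.671038/sin(52.0104°) = 14.808660
C = V + |VC|·bis = (17.5484,20.4613)
T_A = V + ((C−V)·d_A)·d_A = V + 9.1150·d_A = (27.1066,13.7640)
T_B = V + ((C−V)·d_B)·d_B = V + 9.1150·d_B = (13.3664,9.5653)
sweep = 180° − θ = 75.9792°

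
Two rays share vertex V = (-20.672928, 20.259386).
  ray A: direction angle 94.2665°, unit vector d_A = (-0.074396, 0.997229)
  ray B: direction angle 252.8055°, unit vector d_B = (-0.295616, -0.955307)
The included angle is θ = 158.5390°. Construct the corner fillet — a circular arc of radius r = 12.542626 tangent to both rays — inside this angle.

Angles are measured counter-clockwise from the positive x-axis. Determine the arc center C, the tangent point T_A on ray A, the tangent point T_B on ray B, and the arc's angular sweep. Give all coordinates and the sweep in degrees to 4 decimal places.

bisector direction at 173.5360° = (-0.993643,0.112579)
center distance |VC| = r/sin(θ/2) = 12.542626/sin(79.2695°) = 12.765852
C = V + |VC|·bis = (-33.3576,21.6966)
T_A = V + ((C−V)·d_A)·d_A = V + 2.3769·d_A = (-20.8498,22.6297)
T_B = V + ((C−V)·d_B)·d_B = V + 2.3769·d_B = (-21.3756,17.9887)
sweep = 180° − θ = 21.4610°

center=(-33.3576,21.6966) T_A=(-20.8498,22.6297) T_B=(-21.3756,17.9887) sweep=21.4610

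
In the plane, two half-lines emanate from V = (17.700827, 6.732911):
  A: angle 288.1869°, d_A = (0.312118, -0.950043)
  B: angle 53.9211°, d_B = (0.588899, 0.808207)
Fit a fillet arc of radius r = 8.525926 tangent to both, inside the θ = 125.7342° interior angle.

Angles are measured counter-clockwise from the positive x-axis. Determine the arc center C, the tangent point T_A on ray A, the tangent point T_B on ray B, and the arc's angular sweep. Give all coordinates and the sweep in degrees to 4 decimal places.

center=(27.1645,5.2432) T_A=(19.0645,2.5821) T_B=(20.2738,10.2641) sweep=54.2658

bisector direction at 351.0540° = (0.987835,-0.155504)
center distance |VC| = r/sin(θ/2) = 8.525926/sin(62.8671°) = 9.580219
C = V + |VC|·bis = (27.1645,5.2432)
T_A = V + ((C−V)·d_A)·d_A = V + 4.3691·d_A = (19.0645,2.5821)
T_B = V + ((C−V)·d_B)·d_B = V + 4.3691·d_B = (20.2738,10.2641)
sweep = 180° − θ = 54.2658°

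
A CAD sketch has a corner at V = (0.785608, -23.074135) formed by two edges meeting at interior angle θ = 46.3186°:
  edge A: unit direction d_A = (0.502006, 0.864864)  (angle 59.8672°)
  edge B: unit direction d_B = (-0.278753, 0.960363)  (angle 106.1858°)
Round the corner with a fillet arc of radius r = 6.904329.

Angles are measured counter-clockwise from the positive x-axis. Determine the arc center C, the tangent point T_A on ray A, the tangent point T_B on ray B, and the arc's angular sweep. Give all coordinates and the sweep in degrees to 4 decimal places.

bisector direction at 83.0265° = (0.121410,0.992602)
center distance |VC| = r/sin(θ/2) = 6.904329/sin(23.1593°) = 17.555362
C = V + |VC|·bis = (2.9170,-5.6486)
T_A = V + ((C−V)·d_A)·d_A = V + 16.1407·d_A = (8.8883,-9.1147)
T_B = V + ((C−V)·d_B)·d_B = V + 16.1407·d_B = (-3.7137,-7.5732)
sweep = 180° − θ = 133.6814°

center=(2.9170,-5.6486) T_A=(8.8883,-9.1147) T_B=(-3.7137,-7.5732) sweep=133.6814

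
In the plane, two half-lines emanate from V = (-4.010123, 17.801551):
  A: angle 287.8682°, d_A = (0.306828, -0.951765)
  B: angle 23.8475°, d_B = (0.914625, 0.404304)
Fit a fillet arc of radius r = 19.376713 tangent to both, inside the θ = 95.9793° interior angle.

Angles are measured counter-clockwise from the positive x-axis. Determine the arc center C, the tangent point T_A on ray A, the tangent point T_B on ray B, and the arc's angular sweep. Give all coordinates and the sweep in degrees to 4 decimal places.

center=(19.7871,7.1355) T_A=(1.3450,1.1902) T_B=(11.9530,24.8579) sweep=84.0207

bisector direction at 335.8579° = (0.912534,-0.409002)
center distance |VC| = r/sin(θ/2) = 19.376713/sin(47.9896°) = 26.078181
C = V + |VC|·bis = (19.7871,7.1355)
T_A = V + ((C−V)·d_A)·d_A = V + 17.4532·d_A = (1.3450,1.1902)
T_B = V + ((C−V)·d_B)·d_B = V + 17.4532·d_B = (11.9530,24.8579)
sweep = 180° − θ = 84.0207°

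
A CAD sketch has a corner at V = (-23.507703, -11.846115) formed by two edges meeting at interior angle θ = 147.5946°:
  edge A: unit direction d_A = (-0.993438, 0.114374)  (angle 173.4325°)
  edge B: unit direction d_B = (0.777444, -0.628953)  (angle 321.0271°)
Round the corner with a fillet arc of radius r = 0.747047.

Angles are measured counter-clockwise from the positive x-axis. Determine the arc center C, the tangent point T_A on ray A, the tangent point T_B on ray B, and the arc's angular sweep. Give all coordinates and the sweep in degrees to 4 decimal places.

bisector direction at 247.2298° = (-0.387036,-0.922065)
center distance |VC| = r/sin(θ/2) = 0.747047/sin(73.7973°) = 0.777947
C = V + |VC|·bis = (-23.8088,-12.5634)
T_A = V + ((C−V)·d_A)·d_A = V + 0.2171·d_A = (-23.7234,-11.8213)
T_B = V + ((C−V)·d_B)·d_B = V + 0.2171·d_B = (-23.3389,-11.9826)
sweep = 180° − θ = 32.4054°

center=(-23.8088,-12.5634) T_A=(-23.7234,-11.8213) T_B=(-23.3389,-11.9826) sweep=32.4054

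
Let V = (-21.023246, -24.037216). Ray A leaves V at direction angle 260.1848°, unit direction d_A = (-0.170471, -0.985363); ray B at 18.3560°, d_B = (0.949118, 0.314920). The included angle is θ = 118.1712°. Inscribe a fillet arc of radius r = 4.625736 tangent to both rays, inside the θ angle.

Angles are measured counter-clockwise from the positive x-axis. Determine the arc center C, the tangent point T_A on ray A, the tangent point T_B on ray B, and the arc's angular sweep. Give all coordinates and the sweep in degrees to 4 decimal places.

center=(-16.9374,-27.5552) T_A=(-21.4955,-26.7667) T_B=(-18.3942,-23.1649) sweep=61.8288

bisector direction at 319.2704° = (0.757797,-0.652490)
center distance |VC| = r/sin(θ/2) = 4.625736/sin(59.0856°) = 5.391704
C = V + |VC|·bis = (-16.9374,-27.5552)
T_A = V + ((C−V)·d_A)·d_A = V + 2.7700·d_A = (-21.4955,-26.7667)
T_B = V + ((C−V)·d_B)·d_B = V + 2.7700·d_B = (-18.3942,-23.1649)
sweep = 180° − θ = 61.8288°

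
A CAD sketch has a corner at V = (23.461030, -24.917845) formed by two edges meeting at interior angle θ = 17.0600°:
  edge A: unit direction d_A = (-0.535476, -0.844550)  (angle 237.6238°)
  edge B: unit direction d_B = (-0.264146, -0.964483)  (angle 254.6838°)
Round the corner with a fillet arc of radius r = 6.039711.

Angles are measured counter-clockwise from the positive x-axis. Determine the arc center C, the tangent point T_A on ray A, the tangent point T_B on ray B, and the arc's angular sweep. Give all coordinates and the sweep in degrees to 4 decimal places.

center=(6.9991,-62.1607) T_A=(1.8983,-58.9265) T_B=(12.8243,-63.7560) sweep=162.9400

bisector direction at 246.1538° = (-0.404283,-0.914634)
center distance |VC| = r/sin(θ/2) = 6.039711/sin(8.5300°) = 40.718826
C = V + |VC|·bis = (6.9991,-62.1607)
T_A = V + ((C−V)·d_A)·d_A = V + 40.2684·d_A = (1.8983,-58.9265)
T_B = V + ((C−V)·d_B)·d_B = V + 40.2684·d_B = (12.8243,-63.7560)
sweep = 180° − θ = 162.9400°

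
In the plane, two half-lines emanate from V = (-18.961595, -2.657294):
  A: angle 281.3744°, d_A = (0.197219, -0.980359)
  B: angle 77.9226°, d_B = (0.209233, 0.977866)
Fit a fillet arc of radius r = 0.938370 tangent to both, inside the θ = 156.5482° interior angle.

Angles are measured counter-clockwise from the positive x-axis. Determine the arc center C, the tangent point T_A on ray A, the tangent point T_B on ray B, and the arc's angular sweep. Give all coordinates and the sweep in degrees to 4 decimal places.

bisector direction at 359.6485° = (0.999981,-0.006135)
center distance |VC| = r/sin(θ/2) = 0.938370/sin(78.2741°) = 0.958370
C = V + |VC|·bis = (-18.0032,-2.6632)
T_A = V + ((C−V)·d_A)·d_A = V + 0.1948·d_A = (-18.9232,-2.8482)
T_B = V + ((C−V)·d_B)·d_B = V + 0.1948·d_B = (-18.9208,-2.4668)
sweep = 180° − θ = 23.4518°

center=(-18.0032,-2.6632) T_A=(-18.9232,-2.8482) T_B=(-18.9208,-2.4668) sweep=23.4518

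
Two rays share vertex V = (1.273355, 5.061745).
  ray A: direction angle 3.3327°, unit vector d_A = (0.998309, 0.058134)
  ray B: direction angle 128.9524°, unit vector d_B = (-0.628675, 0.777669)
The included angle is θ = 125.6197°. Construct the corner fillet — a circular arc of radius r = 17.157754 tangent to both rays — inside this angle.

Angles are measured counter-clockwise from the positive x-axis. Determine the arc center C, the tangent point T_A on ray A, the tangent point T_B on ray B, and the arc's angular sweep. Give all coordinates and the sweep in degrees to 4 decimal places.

center=(9.0752,22.7029) T_A=(10.0726,5.5741) T_B=(-4.2679,11.9162) sweep=54.3803

bisector direction at 66.1425° = (0.404463,0.914555)
center distance |VC| = r/sin(θ/2) = 17.157754/sin(62.8098°) = 19.289322
C = V + |VC|·bis = (9.0752,22.7029)
T_A = V + ((C−V)·d_A)·d_A = V + 8.8142·d_A = (10.0726,5.5741)
T_B = V + ((C−V)·d_B)·d_B = V + 8.8142·d_B = (-4.2679,11.9162)
sweep = 180° − θ = 54.3803°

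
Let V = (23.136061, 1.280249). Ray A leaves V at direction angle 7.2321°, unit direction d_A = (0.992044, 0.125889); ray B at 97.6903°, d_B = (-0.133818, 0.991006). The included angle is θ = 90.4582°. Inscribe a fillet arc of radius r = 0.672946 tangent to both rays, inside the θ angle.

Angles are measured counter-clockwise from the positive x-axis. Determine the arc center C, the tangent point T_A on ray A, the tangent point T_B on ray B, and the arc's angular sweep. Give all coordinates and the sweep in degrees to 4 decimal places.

center=(23.7136,2.0319) T_A=(23.7983,1.3643) T_B=(23.0467,1.9418) sweep=89.5418

bisector direction at 52.4612° = (0.609299,0.792941)
center distance |VC| = r/sin(θ/2) = 0.672946/sin(45.2291°) = 0.947907
C = V + |VC|·bis = (23.7136,2.0319)
T_A = V + ((C−V)·d_A)·d_A = V + 0.6676·d_A = (23.7983,1.3643)
T_B = V + ((C−V)·d_B)·d_B = V + 0.6676·d_B = (23.0467,1.9418)
sweep = 180° − θ = 89.5418°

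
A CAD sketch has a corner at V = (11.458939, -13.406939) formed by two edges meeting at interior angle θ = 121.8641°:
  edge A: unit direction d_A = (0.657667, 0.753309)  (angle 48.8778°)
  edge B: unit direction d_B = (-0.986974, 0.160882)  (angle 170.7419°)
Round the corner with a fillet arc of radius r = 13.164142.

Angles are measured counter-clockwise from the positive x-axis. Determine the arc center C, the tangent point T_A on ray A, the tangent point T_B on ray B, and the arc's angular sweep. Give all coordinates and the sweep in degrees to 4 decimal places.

center=(6.3547,0.7630) T_A=(16.2714,-7.8947) T_B=(4.2368,-12.2297) sweep=58.1359

bisector direction at 109.8099° = (-0.338900,0.940823)
center distance |VC| = r/sin(θ/2) = 13.164142/sin(60.9320°) = 15.061187
C = V + |VC|·bis = (6.3547,0.7630)
T_A = V + ((C−V)·d_A)·d_A = V + 7.3174·d_A = (16.2714,-7.8947)
T_B = V + ((C−V)·d_B)·d_B = V + 7.3174·d_B = (4.2368,-12.2297)
sweep = 180° − θ = 58.1359°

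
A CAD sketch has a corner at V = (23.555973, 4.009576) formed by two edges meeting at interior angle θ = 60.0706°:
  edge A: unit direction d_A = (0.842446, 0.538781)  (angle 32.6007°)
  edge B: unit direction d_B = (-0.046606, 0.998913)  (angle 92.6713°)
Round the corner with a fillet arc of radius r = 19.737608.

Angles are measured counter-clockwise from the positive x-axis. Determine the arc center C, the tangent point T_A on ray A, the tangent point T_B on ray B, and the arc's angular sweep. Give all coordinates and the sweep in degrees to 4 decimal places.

bisector direction at 62.6360° = (0.459642,0.888104)
center distance |VC| = r/sin(θ/2) = 19.737608/sin(30.0353°) = 39.433144
C = V + |VC|·bis = (41.6811,39.0303)
T_A = V + ((C−V)·d_A)·d_A = V + 34.1380·d_A = (52.3153,22.4025)
T_B = V + ((C−V)·d_B)·d_B = V + 34.1380·d_B = (21.9649,38.1104)
sweep = 180° − θ = 119.9294°

center=(41.6811,39.0303) T_A=(52.3153,22.4025) T_B=(21.9649,38.1104) sweep=119.9294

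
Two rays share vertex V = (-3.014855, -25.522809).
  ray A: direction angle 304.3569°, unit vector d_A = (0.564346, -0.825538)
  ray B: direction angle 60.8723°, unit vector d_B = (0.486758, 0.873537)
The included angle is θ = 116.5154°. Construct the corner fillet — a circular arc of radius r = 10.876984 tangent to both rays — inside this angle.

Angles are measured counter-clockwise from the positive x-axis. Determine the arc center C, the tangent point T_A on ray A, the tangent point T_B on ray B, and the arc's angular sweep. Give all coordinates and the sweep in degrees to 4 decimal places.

bisector direction at 2.6146° = (0.998959,0.045618)
center distance |VC| = r/sin(θ/2) = 10.876984/sin(58.2577°) = 12.790088
C = V + |VC|·bis = (9.7619,-24.9394)
T_A = V + ((C−V)·d_A)·d_A = V + 6.7289·d_A = (0.7826,-31.0777)
T_B = V + ((C−V)·d_B)·d_B = V + 6.7289·d_B = (0.2605,-19.6449)
sweep = 180° − θ = 63.4846°

center=(9.7619,-24.9394) T_A=(0.7826,-31.0777) T_B=(0.2605,-19.6449) sweep=63.4846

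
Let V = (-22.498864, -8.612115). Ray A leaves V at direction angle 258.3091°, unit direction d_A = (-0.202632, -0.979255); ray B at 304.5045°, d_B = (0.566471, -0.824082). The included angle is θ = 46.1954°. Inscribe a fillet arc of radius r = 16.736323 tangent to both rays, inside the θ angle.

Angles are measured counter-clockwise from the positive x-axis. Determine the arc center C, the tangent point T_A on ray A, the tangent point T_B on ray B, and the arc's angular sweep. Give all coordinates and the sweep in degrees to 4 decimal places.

center=(-14.0614,-50.4315) T_A=(-30.4506,-47.0402) T_B=(-0.2693,-40.9508) sweep=133.8046

bisector direction at 281.4068° = (0.197774,-0.980248)
center distance |VC| = r/sin(θ/2) = 16.736323/sin(23.0977°) = 42.662031
C = V + |VC|·bis = (-14.0614,-50.4315)
T_A = V + ((C−V)·d_A)·d_A = V + 39.2421·d_A = (-30.4506,-47.0402)
T_B = V + ((C−V)·d_B)·d_B = V + 39.2421·d_B = (-0.2693,-40.9508)
sweep = 180° − θ = 133.8046°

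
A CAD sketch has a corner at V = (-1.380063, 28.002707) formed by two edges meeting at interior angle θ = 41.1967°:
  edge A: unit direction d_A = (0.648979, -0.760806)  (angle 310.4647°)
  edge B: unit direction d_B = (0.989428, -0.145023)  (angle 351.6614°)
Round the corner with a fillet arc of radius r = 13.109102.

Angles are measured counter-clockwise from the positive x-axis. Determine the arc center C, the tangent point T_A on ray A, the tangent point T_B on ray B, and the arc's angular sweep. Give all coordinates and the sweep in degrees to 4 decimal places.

center=(31.2293,9.9739) T_A=(21.2559,1.4664) T_B=(33.1305,22.9444) sweep=138.8033

bisector direction at 331.0630° = (0.875153,-0.483847)
center distance |VC| = r/sin(θ/2) = 13.109102/sin(20.5983°) = 37.261383
C = V + |VC|·bis = (31.2293,9.9739)
T_A = V + ((C−V)·d_A)·d_A = V + 34.8793·d_A = (21.2559,1.4664)
T_B = V + ((C−V)·d_B)·d_B = V + 34.8793·d_B = (33.1305,22.9444)
sweep = 180° − θ = 138.8033°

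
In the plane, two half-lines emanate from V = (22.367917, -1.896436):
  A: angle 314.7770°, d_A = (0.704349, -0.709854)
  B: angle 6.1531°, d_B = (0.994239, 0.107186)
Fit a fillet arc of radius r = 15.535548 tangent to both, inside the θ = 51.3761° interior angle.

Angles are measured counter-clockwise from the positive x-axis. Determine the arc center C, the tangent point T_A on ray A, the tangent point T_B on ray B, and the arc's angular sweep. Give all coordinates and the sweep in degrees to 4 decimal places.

bisector direction at 340.4651° = (0.942438,-0.334382)
center distance |VC| = r/sin(θ/2) = 15.535548/sin(25.6881°) = 35.839867
C = V + |VC|·bis = (56.1448,-13.8806)
T_A = V + ((C−V)·d_A)·d_A = V + 32.2977·d_A = (45.1168,-24.8231)
T_B = V + ((C−V)·d_B)·d_B = V + 32.2977·d_B = (54.4796,1.5654)
sweep = 180° − θ = 128.6239°

center=(56.1448,-13.8806) T_A=(45.1168,-24.8231) T_B=(54.4796,1.5654) sweep=128.6239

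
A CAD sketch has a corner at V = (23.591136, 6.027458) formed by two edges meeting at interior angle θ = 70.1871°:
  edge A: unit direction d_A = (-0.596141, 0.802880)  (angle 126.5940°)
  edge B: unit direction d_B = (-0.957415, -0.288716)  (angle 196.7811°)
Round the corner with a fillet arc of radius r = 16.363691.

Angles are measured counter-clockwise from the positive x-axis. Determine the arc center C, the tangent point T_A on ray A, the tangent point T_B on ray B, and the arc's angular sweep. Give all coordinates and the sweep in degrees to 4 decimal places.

center=(-3.4303,14.9705) T_A=(9.7078,24.7255) T_B=(1.2941,-0.6964) sweep=109.8129

bisector direction at 161.6875° = (-0.949357,0.314199)
center distance |VC| = r/sin(θ/2) = 16.363691/sin(35.0936°) = 28.462892
C = V + |VC|·bis = (-3.4303,14.9705)
T_A = V + ((C−V)·d_A)·d_A = V + 23.2887·d_A = (9.7078,24.7255)
T_B = V + ((C−V)·d_B)·d_B = V + 23.2887·d_B = (1.2941,-0.6964)
sweep = 180° − θ = 109.8129°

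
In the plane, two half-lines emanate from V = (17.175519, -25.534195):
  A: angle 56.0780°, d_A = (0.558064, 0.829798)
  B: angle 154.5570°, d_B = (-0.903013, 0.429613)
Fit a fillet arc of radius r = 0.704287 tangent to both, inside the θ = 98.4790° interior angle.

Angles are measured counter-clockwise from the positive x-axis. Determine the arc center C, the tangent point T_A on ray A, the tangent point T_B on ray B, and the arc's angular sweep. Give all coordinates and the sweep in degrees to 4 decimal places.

bisector direction at 105.3175° = (-0.264168,0.964477)
center distance |VC| = r/sin(θ/2) = 0.704287/sin(49.2395°) = 0.929819
C = V + |VC|·bis = (16.9299,-24.6374)
T_A = V + ((C−V)·d_A)·d_A = V + 0.6071·d_A = (17.5143,-25.0304)
T_B = V + ((C−V)·d_B)·d_B = V + 0.6071·d_B = (16.6273,-25.2734)
sweep = 180° − θ = 81.5210°

center=(16.9299,-24.6374) T_A=(17.5143,-25.0304) T_B=(16.6273,-25.2734) sweep=81.5210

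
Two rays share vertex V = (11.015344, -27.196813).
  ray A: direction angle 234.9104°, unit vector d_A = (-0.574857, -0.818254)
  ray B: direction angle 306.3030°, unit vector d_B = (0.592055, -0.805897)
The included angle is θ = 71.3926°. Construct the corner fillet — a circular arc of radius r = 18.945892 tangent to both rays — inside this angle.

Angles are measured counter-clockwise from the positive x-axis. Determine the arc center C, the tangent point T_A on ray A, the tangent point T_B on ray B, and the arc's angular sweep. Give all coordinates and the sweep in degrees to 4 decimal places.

bisector direction at 270.6067° = (0.010589,-0.999944)
center distance |VC| = r/sin(θ/2) = 18.945892/sin(35.6963°) = 32.470020
C = V + |VC|·bis = (11.3592,-59.6650)
T_A = V + ((C−V)·d_A)·d_A = V + 26.3696·d_A = (-4.1434,-48.7738)
T_B = V + ((C−V)·d_B)·d_B = V + 26.3696·d_B = (26.6276,-48.4480)
sweep = 180° − θ = 108.6074°

center=(11.3592,-59.6650) T_A=(-4.1434,-48.7738) T_B=(26.6276,-48.4480) sweep=108.6074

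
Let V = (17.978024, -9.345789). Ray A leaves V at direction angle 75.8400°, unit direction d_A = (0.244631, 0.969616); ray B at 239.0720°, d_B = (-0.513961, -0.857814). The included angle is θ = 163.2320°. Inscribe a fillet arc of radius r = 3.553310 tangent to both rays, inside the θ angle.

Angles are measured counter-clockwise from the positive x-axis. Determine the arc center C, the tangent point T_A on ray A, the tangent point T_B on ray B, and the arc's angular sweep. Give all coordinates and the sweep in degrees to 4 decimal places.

bisector direction at 157.4560° = (-0.923585,0.383393)
center distance |VC| = r/sin(θ/2) = 3.553310/sin(81.6160°) = 3.591694
C = V + |VC|·bis = (14.6608,-7.9688)
T_A = V + ((C−V)·d_A)·d_A = V + 0.5237·d_A = (18.1061,-8.8380)
T_B = V + ((C−V)·d_B)·d_B = V + 0.5237·d_B = (17.7089,-9.7950)
sweep = 180° − θ = 16.7680°

center=(14.6608,-7.9688) T_A=(18.1061,-8.8380) T_B=(17.7089,-9.7950) sweep=16.7680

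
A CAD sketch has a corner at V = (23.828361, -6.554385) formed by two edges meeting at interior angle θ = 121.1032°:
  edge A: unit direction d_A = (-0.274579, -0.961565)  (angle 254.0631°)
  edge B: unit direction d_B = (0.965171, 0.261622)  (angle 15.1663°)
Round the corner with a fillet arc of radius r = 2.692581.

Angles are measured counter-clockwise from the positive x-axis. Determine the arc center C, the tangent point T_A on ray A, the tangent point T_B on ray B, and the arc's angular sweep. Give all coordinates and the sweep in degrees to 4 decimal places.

center=(26.0000,-8.7555) T_A=(23.4109,-8.0161) T_B=(25.2956,-6.1567) sweep=58.8968

bisector direction at 314.6147° = (0.702336,-0.711846)
center distance |VC| = r/sin(θ/2) = 2.692581/sin(60.5516°) = 3.092082
C = V + |VC|·bis = (26.0000,-8.7555)
T_A = V + ((C−V)·d_A)·d_A = V + 1.5202·d_A = (23.4109,-8.0161)
T_B = V + ((C−V)·d_B)·d_B = V + 1.5202·d_B = (25.2956,-6.1567)
sweep = 180° − θ = 58.8968°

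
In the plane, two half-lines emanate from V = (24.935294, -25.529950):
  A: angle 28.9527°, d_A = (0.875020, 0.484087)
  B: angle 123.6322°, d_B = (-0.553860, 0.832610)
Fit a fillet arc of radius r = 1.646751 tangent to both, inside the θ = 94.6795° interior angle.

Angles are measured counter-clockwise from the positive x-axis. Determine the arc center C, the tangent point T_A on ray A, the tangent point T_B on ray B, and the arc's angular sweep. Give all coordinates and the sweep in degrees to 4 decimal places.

center=(25.4659,-23.3544) T_A=(26.2631,-24.7954) T_B=(24.0948,-24.2665) sweep=85.3205

bisector direction at 76.2925° = (0.236966,0.971518)
center distance |VC| = r/sin(θ/2) = 1.646751/sin(47.3398°) = 2.239305
C = V + |VC|·bis = (25.4659,-23.3544)
T_A = V + ((C−V)·d_A)·d_A = V + 1.5175·d_A = (26.2631,-24.7954)
T_B = V + ((C−V)·d_B)·d_B = V + 1.5175·d_B = (24.0948,-24.2665)
sweep = 180° − θ = 85.3205°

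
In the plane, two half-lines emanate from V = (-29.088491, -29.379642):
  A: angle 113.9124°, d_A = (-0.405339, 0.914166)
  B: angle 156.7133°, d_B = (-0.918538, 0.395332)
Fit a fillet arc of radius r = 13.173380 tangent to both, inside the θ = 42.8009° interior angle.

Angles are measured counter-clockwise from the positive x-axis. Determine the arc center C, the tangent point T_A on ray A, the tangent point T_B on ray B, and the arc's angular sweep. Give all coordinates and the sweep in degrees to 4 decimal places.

center=(-54.7561,-3.9908) T_A=(-42.7135,1.3489) T_B=(-59.9640,-16.0911) sweep=137.1991

bisector direction at 135.3128° = (-0.710957,0.703235)
center distance |VC| = r/sin(θ/2) = 13.173380/sin(21.4004°) = 36.102916
C = V + |VC|·bis = (-54.7561,-3.9908)
T_A = V + ((C−V)·d_A)·d_A = V + 33.6137·d_A = (-42.7135,1.3489)
T_B = V + ((C−V)·d_B)·d_B = V + 33.6137·d_B = (-59.9640,-16.0911)
sweep = 180° − θ = 137.1991°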